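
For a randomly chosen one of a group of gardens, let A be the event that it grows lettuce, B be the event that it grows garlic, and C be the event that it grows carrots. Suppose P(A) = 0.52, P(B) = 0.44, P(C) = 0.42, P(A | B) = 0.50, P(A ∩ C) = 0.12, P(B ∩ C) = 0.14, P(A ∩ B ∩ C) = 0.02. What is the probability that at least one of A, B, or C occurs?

P(A ∩ B) = P(B)·P(A|B) = 0.44 × 0.50 = 0.22
Apply inclusion-exclusion:
P(A ∪ B ∪ C) = 0.52 + 0.44 + 0.42 − 0.22 − 0.12 − 0.14 + 0.02 = 0.92

0.92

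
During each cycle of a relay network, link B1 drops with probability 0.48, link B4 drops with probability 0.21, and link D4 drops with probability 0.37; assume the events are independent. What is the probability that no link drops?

0.258804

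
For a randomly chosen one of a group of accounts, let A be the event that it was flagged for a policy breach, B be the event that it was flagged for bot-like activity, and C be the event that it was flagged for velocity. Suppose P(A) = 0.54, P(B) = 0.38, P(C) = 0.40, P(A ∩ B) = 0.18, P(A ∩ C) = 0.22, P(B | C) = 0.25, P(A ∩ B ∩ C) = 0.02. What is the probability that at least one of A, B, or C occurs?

0.84

P(B ∩ C) = P(C)·P(B|C) = 0.40 × 0.25 = 0.10
P(A ∪ B ∪ C) = 0.54 + 0.38 + 0.40 − 0.18 − 0.22 − 0.10 + 0.02 = 0.84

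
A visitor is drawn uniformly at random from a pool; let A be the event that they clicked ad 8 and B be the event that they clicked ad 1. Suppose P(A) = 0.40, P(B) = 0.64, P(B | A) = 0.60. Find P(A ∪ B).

P(A ∩ B) = P(A)·P(B|A) = 0.40 × 0.60 = 0.24
Apply inclusion-exclusion:
P(A ∪ B) = 0.40 + 0.64 − 0.24 = 0.80

0.80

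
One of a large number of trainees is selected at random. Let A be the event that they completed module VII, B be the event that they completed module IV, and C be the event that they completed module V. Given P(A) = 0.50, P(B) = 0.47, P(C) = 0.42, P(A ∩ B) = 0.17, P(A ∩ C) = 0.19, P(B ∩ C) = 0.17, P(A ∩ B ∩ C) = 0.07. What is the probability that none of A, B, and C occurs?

P(A ∪ B ∪ C) = 0.50 + 0.47 + 0.42 − 0.17 − 0.19 − 0.17 + 0.07 = 0.93
P(none) = 1 − 0.93 = 0.07

0.07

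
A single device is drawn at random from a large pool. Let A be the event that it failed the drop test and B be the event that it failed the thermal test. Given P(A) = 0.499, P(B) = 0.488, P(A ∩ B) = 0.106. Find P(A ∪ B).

0.881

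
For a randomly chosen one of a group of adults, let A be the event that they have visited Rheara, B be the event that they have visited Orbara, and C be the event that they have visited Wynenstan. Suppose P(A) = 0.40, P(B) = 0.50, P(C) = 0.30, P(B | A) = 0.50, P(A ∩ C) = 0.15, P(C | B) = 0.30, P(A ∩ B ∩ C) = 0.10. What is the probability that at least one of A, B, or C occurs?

0.80

P(A ∩ B) = P(A)·P(B|A) = 0.40 × 0.50 = 0.20
P(B ∩ C) = P(B)·P(C|B) = 0.50 × 0.30 = 0.15
P(A ∪ B ∪ C) = 0.40 + 0.50 + 0.30 − 0.20 − 0.15 − 0.15 + 0.10 = 0.80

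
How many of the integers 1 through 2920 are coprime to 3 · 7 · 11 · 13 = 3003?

1401

973 + 417 + 265 + 224 − 139 − 88 − 74 − 37 − 32 − 20 + 12 + 10 + 6 + 2 − 0 = 1519
2920 − 1519 = 1401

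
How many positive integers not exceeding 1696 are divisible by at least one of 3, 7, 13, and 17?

854

565 + 242 + 130 + 99 − 80 − 43 − 33 − 18 − 14 − 7 + 6 + 4 + 2 + 1 − 0 = 854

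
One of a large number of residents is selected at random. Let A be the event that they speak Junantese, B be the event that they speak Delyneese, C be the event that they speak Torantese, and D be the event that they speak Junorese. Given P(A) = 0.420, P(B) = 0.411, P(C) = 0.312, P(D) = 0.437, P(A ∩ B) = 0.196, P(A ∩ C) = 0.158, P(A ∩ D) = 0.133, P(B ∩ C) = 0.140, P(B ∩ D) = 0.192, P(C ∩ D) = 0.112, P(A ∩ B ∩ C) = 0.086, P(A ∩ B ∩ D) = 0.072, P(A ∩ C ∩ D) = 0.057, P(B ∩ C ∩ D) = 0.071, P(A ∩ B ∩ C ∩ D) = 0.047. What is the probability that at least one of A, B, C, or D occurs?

0.888

Apply inclusion-exclusion:
P(A ∪ B ∪ C ∪ D) = 0.420 + 0.411 + 0.312 + 0.437 − 0.196 − 0.158 − 0.133 − 0.140 − 0.192 − 0.112 + 0.086 + 0.072 + 0.057 + 0.071 − 0.047 = 0.888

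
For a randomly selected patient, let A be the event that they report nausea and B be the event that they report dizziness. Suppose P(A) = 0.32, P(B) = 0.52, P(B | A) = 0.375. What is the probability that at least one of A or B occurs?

0.72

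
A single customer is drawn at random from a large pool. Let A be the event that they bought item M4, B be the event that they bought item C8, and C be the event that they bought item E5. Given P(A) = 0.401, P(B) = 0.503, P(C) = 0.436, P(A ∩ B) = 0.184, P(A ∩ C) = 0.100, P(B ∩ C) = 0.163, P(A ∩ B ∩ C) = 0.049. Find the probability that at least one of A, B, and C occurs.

0.942

Apply inclusion-exclusion:
P(A ∪ B ∪ C) = 0.401 + 0.503 + 0.436 − 0.184 − 0.100 − 0.163 + 0.049 = 0.942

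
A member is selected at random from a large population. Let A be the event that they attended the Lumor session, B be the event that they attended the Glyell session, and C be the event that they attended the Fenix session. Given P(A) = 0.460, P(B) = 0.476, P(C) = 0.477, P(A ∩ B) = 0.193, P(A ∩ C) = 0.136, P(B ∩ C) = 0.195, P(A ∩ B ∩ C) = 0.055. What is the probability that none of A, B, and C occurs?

0.056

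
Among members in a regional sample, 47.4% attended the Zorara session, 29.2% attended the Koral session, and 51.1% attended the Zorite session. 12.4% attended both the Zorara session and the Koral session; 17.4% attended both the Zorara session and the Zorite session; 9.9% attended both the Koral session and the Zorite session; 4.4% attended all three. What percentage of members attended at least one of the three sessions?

Inclusion–exclusion gives
P(≥1) = 47.4 + 29.2 + 51.1 − 12.4 − 17.4 − 9.9 + 4.4 = 92.4%

92.4%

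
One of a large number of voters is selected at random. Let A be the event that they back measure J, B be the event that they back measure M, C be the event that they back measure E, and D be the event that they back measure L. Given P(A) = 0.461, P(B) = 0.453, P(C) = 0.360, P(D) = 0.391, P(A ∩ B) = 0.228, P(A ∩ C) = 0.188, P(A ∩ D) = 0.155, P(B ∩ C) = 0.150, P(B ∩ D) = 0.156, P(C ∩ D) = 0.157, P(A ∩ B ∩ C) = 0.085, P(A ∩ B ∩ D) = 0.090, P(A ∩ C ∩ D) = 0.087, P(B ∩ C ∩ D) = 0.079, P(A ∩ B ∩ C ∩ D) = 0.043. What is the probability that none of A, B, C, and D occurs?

0.071

Using inclusion–exclusion:
P(A ∪ B ∪ C ∪ D) = 0.461 + 0.453 + 0.360 + 0.391 − 0.228 − 0.188 − 0.155 − 0.150 − 0.156 − 0.157 + 0.085 + 0.090 + 0.087 + 0.079 − 0.043 = 0.929
P(none) = 1 − 0.929 = 0.071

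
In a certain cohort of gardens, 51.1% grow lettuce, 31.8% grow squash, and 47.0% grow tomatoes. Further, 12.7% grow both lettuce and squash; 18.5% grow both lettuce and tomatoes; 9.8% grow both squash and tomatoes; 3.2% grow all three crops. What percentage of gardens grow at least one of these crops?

92.1%

Inclusion–exclusion gives
P(union) = 51.1 + 31.8 + 47.0 − 12.7 − 18.5 − 9.8 + 3.2 = 92.1%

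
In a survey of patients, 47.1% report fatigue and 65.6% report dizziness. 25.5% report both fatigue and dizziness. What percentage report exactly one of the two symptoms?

61.7%

P(exactly one) = 47.1 + 65.6 − 2·25.5 = 61.7%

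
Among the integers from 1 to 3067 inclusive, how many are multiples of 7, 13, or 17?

783

Using inclusion–exclusion:
438 + 235 + 180 − 33 − 25 − 13 + 1 = 783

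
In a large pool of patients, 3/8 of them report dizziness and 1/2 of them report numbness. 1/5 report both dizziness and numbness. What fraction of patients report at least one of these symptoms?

Inclusion–exclusion gives
P(union) = 3/8 + 1/2 − 1/5 = 27/40

27/40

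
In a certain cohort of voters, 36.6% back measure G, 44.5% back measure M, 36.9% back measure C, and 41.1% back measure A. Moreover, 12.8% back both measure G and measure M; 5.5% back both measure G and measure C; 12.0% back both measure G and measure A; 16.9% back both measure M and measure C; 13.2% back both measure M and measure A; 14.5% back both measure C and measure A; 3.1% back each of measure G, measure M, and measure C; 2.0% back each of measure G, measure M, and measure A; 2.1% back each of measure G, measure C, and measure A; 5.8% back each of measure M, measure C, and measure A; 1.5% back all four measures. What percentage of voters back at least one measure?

95.7%

By inclusion–exclusion:
P(≥1) = 36.6 + 44.5 + 36.9 + 41.1 − 12.8 − 5.5 − 12.0 − 16.9 − 13.2 − 14.5 + 3.1 + 2.0 + 2.1 + 5.8 − 1.5 = 95.7%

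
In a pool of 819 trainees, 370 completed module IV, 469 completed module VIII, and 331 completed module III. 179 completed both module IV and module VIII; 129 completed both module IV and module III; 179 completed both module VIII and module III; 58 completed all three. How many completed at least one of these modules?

741

By inclusion-exclusion,
|at least one| = 370 + 469 + 331 − 179 − 129 − 179 + 58 = 741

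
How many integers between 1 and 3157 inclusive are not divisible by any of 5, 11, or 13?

2120

Using inclusion–exclusion:
631 + 287 + 242 − 57 − 48 − 22 + 4 = 1037
3157 − 1037 = 2120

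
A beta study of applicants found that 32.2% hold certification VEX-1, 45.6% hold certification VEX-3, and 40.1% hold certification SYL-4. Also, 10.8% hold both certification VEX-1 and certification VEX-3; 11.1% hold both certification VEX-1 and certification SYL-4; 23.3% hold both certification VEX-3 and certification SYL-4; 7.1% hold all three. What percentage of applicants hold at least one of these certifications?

79.8%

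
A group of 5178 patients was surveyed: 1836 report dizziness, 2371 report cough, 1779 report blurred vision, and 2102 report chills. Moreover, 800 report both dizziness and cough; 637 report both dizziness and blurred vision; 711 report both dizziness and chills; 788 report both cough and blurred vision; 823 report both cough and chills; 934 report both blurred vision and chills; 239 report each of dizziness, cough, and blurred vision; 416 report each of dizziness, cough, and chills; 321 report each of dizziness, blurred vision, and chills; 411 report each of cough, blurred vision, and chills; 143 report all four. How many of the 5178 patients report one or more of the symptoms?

|union| = 1836 + 2371 + 1779 + 2102 − 800 − 637 − 711 − 788 − 823 − 934 + 239 + 416 + 321 + 411 − 143 = 4639

4639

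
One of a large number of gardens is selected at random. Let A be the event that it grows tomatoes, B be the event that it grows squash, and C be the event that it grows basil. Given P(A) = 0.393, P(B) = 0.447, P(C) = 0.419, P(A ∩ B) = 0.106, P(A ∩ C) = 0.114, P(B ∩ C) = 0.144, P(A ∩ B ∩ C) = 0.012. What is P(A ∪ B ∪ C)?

By inclusion-exclusion,
P(A ∪ B ∪ C) = 0.393 + 0.447 + 0.419 − 0.106 − 0.114 − 0.144 + 0.012 = 0.907

0.907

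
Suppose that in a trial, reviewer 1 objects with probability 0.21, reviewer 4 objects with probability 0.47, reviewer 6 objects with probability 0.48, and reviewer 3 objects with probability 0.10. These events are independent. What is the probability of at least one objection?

0.8040484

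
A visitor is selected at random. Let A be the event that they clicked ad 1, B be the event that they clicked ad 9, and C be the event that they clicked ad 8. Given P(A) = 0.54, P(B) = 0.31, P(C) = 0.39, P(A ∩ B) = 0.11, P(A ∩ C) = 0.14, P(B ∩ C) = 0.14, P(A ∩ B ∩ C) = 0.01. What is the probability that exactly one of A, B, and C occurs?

P(exactly one) = 0.54 + 0.31 + 0.39 − 2·0.11 − 2·0.14 − 2·0.14 + 3·0.01 = 0.49

0.49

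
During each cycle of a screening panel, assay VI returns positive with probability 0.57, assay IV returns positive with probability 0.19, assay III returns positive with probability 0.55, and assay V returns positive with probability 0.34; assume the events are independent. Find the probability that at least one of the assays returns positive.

Independence gives P(none) = ∏(1 − pᵢ).
P(none) = (1 − 0.57) × (1 − 0.19) × (1 − 0.55) × (1 − 0.34) = 0.43 × 0.81 × 0.45 × 0.66 = 0.1034451
P(at least one) = 1 − 0.1034451 = 0.8965549

0.8965549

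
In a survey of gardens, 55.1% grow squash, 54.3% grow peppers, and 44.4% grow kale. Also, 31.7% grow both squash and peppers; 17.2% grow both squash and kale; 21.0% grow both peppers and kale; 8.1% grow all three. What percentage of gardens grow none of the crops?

8.0%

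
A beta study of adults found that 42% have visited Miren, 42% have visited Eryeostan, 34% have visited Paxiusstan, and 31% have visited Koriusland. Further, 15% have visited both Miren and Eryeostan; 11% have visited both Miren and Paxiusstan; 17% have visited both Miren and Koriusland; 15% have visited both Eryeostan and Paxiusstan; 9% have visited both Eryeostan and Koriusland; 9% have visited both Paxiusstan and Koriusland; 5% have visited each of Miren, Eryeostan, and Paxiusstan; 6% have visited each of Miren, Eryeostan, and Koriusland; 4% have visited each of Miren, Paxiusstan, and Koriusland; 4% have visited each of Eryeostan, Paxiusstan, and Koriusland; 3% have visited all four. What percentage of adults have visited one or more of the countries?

89%

P(union) = 42 + 42 + 34 + 31 − 15 − 11 − 17 − 15 − 9 − 9 + 5 + 6 + 4 + 4 − 3 = 89%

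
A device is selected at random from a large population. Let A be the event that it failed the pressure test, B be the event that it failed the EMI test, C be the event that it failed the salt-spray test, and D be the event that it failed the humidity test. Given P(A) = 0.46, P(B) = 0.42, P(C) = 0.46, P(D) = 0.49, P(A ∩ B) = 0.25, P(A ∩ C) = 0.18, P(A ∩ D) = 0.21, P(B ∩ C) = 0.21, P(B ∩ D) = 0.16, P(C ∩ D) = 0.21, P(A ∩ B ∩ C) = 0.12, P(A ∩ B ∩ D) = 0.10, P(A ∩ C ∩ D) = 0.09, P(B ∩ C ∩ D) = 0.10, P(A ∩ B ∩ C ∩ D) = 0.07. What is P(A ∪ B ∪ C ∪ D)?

0.95

Using inclusion–exclusion:
P(A ∪ B ∪ C ∪ D) = 0.46 + 0.42 + 0.46 + 0.49 − 0.25 − 0.18 − 0.21 − 0.21 − 0.16 − 0.21 + 0.12 + 0.10 + 0.09 + 0.10 − 0.07 = 0.95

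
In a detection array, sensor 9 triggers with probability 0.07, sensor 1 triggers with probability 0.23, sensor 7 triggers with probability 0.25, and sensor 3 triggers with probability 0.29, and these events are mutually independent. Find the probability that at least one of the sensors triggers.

0.61867675

Since the events are independent, P(none) is the product of the individual non-occurrence probabilities.
P(none) = (1 − 0.07) × (1 − 0.23) × (1 − 0.25) × (1 − 0.29) = 0.93 × 0.77 × 0.75 × 0.71 = 0.38132325
P(at least one) = 1 − 0.38132325 = 0.61867675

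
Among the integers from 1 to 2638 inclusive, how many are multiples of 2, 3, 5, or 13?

1989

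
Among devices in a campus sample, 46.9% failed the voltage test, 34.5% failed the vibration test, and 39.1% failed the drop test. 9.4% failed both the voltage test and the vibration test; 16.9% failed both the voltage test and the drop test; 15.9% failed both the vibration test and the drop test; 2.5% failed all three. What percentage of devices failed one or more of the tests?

By inclusion–exclusion:
P(union) = 46.9 + 34.5 + 39.1 − 9.4 − 16.9 − 15.9 + 2.5 = 80.8%

80.8%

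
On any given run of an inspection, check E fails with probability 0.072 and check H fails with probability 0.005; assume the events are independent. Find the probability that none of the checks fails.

0.92336

Independence gives P(none) = ∏(1 − pᵢ).
P(none) = (1 − 0.072) × (1 − 0.005) = 0.928 × 0.995 = 0.92336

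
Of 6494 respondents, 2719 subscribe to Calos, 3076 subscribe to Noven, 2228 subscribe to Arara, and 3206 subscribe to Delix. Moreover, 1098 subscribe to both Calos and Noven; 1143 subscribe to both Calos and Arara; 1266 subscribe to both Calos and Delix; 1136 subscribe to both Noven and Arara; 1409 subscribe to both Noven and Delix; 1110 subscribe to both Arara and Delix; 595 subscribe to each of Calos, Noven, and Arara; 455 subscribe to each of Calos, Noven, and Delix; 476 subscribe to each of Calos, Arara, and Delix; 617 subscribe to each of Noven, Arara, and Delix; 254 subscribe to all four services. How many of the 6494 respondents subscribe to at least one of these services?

|at least one| = 2719 + 3076 + 2228 + 3206 − 1098 − 1143 − 1266 − 1136 − 1409 − 1110 + 595 + 455 + 476 + 617 − 254 = 5956

5956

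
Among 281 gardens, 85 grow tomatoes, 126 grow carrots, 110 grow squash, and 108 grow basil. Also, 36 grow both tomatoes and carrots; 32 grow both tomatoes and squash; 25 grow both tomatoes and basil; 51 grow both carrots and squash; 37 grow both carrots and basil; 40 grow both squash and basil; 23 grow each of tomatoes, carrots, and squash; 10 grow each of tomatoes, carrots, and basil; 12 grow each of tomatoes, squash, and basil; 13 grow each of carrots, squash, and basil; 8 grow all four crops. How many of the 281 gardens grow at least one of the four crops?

Apply inclusion-exclusion:
|union| = 85 + 126 + 110 + 108 − 36 − 32 − 25 − 51 − 37 − 40 + 23 + 10 + 12 + 13 − 8 = 258

258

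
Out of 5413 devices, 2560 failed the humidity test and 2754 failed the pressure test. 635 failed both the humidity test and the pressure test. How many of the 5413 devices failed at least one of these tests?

4679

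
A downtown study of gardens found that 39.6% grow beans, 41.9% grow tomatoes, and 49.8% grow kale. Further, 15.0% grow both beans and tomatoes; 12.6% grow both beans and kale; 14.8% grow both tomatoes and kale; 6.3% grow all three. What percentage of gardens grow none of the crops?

4.8%

Using inclusion–exclusion:
P(union) = 39.6 + 41.9 + 49.8 − 15.0 − 12.6 − 14.8 + 6.3 = 95.2%
P(none) = 100% − 95.2% = 4.8%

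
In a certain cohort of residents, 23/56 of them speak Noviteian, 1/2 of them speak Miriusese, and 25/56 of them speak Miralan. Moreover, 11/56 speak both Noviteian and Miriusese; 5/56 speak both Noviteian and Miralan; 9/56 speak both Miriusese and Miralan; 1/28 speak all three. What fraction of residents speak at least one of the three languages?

P(at least one) = 23/56 + 1/2 + 25/56 − 11/56 − 5/56 − 9/56 + 1/28 = 53/56

53/56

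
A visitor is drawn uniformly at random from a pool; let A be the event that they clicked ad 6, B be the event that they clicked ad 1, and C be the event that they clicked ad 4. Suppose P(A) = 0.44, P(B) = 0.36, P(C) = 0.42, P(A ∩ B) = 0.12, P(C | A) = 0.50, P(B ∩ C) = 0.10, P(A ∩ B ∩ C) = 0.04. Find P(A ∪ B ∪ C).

0.82

P(A ∩ C) = P(A)·P(C|A) = 0.44 × 0.50 = 0.22
By inclusion–exclusion:
P(A ∪ B ∪ C) = 0.44 + 0.36 + 0.42 − 0.12 − 0.22 − 0.10 + 0.04 = 0.82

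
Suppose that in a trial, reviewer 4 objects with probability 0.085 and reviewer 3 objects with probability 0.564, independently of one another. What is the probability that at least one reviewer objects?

0.60106

P(none) = (1 − 0.085) × (1 − 0.564) = 0.915 × 0.436 = 0.39894
P(at least one) = 1 − 0.39894 = 0.60106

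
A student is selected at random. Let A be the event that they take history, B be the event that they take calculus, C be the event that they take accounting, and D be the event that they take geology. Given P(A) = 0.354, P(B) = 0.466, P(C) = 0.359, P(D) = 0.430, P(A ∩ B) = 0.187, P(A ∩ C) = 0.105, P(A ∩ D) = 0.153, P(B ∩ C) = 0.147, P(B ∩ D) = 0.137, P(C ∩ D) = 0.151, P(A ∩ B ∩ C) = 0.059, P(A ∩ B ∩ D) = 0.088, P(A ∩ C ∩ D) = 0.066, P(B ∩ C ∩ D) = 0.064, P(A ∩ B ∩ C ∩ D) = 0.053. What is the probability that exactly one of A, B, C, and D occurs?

Using the inclusion–exclusion count for exactly one event:
P(exactly one) = 0.354 + 0.466 + 0.359 + 0.430 − 2·0.187 − 2·0.105 − 2·0.153 − 2·0.147 − 2·0.137 − 2·0.151 + 3·0.059 + 3·0.088 + 3·0.066 + 3·0.064 − 4·0.053 = 0.468

0.468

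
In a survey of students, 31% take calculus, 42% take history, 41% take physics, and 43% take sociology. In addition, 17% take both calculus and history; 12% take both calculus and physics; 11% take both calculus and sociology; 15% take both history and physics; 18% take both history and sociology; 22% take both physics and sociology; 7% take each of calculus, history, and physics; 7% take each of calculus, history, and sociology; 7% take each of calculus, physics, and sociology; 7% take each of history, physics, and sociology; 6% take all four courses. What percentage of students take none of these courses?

By inclusion–exclusion:
P(≥1) = 31 + 42 + 41 + 43 − 17 − 12 − 11 − 15 − 18 − 22 + 7 + 7 + 7 + 7 − 6 = 84%
P(none) = 100% − 84% = 16%

16%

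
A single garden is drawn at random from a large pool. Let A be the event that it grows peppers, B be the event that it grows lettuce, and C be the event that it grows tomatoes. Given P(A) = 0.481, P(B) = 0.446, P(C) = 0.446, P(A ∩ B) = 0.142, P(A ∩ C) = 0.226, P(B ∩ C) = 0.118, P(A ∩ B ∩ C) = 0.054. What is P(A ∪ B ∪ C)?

By inclusion–exclusion:
P(A ∪ B ∪ C) = 0.481 + 0.446 + 0.446 − 0.142 − 0.226 − 0.118 + 0.054 = 0.941

0.941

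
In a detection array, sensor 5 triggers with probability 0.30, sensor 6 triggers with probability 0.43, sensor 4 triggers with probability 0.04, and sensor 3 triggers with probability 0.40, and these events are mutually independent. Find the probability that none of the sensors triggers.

0.229824

P(none) = (1 − 0.30) × (1 − 0.43) × (1 − 0.04) × (1 − 0.40) = 0.70 × 0.57 × 0.96 × 0.60 = 0.229824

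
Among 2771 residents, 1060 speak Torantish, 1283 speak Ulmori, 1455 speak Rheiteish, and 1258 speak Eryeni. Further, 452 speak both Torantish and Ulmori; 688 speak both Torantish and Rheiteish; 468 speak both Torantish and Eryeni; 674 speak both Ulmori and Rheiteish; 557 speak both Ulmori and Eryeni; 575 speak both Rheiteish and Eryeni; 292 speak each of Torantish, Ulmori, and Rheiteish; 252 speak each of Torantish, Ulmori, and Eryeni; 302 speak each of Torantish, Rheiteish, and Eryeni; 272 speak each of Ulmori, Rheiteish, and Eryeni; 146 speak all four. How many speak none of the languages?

|union| = 1060 + 1283 + 1455 + 1258 − 452 − 688 − 468 − 674 − 557 − 575 + 292 + 252 + 302 + 272 − 146 = 2614
None: 2771 − 2614 = 157

157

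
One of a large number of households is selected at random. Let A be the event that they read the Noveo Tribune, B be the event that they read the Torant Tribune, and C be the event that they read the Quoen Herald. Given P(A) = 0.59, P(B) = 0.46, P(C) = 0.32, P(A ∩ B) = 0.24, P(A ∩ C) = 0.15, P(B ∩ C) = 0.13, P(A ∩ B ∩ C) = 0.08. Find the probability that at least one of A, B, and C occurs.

P(A ∪ B ∪ C) = 0.59 + 0.46 + 0.32 − 0.24 − 0.15 − 0.13 + 0.08 = 0.93

0.93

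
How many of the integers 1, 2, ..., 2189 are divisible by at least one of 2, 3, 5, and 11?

Inclusion–exclusion gives
1094 + 729 + 437 + 199 − 364 − 218 − 99 − 145 − 66 − 39 + 72 + 33 + 19 + 13 − 6 = 1659

1659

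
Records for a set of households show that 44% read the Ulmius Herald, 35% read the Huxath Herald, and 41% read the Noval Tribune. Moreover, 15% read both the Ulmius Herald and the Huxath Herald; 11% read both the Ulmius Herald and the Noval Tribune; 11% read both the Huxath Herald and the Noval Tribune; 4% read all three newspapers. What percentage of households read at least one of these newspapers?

Apply inclusion-exclusion:
P(≥1) = 44 + 35 + 41 − 15 − 11 − 11 + 4 = 87%

87%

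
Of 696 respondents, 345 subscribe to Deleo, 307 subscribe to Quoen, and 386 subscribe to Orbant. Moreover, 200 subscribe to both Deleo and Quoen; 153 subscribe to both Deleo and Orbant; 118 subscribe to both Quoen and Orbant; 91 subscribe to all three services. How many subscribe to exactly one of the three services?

By inclusion–exclusion (exactly-one form):
N(exactly one) = 345 + 307 + 386 − 2·200 − 2·153 − 2·118 + 3·91 = 369

369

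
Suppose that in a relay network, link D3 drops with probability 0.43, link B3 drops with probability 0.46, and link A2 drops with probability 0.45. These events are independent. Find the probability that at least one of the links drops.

P(none) = (1 − 0.43) × (1 − 0.46) × (1 − 0.45) = 0.57 × 0.54 × 0.55 = 0.16929
P(at least one) = 1 − 0.16929 = 0.83071

0.83071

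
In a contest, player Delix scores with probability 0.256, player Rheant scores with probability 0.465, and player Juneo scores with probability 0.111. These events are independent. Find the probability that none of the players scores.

0.35385756

Since the events are independent, P(none) is the product of the individual non-occurrence probabilities.
P(none) = (1 − 0.256) × (1 − 0.465) × (1 − 0.111) = 0.744 × 0.535 × 0.889 = 0.35385756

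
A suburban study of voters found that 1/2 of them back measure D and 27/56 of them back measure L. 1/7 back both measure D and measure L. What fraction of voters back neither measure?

9/56

By inclusion–exclusion:
P(at least one) = 1/2 + 27/56 − 1/7 = 47/56
P(none) = 1 − 47/56 = 9/56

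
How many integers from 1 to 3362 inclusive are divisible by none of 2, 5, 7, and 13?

1064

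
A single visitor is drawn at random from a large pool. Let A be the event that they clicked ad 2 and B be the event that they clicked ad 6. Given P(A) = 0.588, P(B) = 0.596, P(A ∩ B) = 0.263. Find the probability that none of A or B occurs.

By inclusion–exclusion:
P(A ∪ B) = 0.588 + 0.596 − 0.263 = 0.921
P(none) = 1 − 0.921 = 0.079

0.079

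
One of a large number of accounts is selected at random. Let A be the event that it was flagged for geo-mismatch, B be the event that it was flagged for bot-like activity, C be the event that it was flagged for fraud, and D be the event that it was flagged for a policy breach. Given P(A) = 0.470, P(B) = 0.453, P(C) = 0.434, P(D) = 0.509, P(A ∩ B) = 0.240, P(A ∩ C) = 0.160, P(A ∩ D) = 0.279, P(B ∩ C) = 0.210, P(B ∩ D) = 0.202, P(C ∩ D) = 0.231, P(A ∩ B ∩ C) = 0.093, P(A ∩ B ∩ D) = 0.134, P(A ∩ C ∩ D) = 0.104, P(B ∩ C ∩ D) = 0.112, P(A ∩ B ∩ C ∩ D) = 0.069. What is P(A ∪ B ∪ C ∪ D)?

P(A ∪ B ∪ C ∪ D) = 0.470 + 0.453 + 0.434 + 0.509 − 0.240 − 0.160 − 0.279 − 0.210 − 0.202 − 0.231 + 0.093 + 0.134 + 0.104 + 0.112 − 0.069 = 0.918

0.918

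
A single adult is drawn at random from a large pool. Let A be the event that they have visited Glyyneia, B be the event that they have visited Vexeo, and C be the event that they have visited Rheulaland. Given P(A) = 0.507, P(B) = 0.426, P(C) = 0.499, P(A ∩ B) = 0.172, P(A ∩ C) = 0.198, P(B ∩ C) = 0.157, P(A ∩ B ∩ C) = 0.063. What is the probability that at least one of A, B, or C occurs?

0.968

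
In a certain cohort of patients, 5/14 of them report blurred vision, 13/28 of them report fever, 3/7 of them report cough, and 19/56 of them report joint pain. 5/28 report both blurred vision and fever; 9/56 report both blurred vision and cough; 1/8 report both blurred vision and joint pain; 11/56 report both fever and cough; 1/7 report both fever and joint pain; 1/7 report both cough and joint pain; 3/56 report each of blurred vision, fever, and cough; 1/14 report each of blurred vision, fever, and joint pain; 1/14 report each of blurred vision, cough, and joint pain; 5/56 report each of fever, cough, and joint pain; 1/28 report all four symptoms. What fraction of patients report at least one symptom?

By inclusion-exclusion,
P(union) = 5/14 + 13/28 + 3/7 + 19/56 − 5/28 − 9/56 − 1/8 − 11/56 − 1/7 − 1/7 + 3/56 + 1/14 + 1/14 + 5/56 − 1/28 = 25/28

25/28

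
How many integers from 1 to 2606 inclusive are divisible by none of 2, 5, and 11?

948

Apply inclusion-exclusion:
1303 + 521 + 236 − 260 − 118 − 47 + 23 = 1658
2606 − 1658 = 948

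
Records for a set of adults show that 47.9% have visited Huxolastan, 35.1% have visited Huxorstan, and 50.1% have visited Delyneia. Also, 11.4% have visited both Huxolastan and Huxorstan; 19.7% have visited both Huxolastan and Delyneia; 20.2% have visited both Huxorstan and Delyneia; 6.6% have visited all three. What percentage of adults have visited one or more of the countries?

88.4%

Inclusion–exclusion gives
P(union) = 47.9 + 35.1 + 50.1 − 11.4 − 19.7 − 20.2 + 6.6 = 88.4%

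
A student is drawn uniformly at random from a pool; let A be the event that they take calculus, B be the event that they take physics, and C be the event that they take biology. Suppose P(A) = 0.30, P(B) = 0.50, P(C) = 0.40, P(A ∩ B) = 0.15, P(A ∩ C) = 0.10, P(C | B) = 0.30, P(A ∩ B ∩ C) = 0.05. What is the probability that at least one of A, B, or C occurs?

0.85

P(B ∩ C) = P(B)·P(C|B) = 0.50 × 0.30 = 0.15
P(A ∪ B ∪ C) = 0.30 + 0.50 + 0.40 − 0.15 − 0.10 − 0.15 + 0.05 = 0.85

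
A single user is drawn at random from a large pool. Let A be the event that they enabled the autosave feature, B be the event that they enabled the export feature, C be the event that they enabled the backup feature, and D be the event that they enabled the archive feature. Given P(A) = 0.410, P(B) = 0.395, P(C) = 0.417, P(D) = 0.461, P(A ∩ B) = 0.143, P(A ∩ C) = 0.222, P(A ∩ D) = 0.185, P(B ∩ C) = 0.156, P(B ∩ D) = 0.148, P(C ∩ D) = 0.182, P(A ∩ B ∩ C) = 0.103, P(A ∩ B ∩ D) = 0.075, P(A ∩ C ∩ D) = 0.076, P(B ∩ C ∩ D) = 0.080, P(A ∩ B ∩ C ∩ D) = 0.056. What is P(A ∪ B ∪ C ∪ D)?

0.925

Apply inclusion-exclusion:
P(A ∪ B ∪ C ∪ D) = 0.410 + 0.395 + 0.417 + 0.461 − 0.143 − 0.222 − 0.185 − 0.156 − 0.148 − 0.182 + 0.103 + 0.075 + 0.076 + 0.080 − 0.056 = 0.925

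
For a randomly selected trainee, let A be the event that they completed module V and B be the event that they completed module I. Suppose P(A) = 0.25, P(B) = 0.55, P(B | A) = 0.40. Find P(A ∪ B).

0.70

P(A ∩ B) = P(A)·P(B|A) = 0.25 × 0.40 = 0.10
Inclusion–exclusion gives
P(A ∪ B) = 0.25 + 0.55 − 0.10 = 0.70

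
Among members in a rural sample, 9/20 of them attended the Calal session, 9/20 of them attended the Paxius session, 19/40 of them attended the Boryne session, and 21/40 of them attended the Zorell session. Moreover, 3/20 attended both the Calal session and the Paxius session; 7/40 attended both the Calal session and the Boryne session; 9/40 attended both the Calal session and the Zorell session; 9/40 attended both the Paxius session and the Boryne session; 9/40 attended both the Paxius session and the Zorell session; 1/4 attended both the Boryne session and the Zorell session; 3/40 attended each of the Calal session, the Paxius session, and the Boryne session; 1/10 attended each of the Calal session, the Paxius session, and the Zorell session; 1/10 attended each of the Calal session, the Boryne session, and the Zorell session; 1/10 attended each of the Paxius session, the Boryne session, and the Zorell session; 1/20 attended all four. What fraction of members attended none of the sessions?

1/40

By inclusion–exclusion:
P(at least one) = 9/20 + 9/20 + 19/40 + 21/40 − 3/20 − 7/40 − 9/40 − 9/40 − 9/40 − 1/4 + 3/40 + 1/10 + 1/10 + 1/10 − 1/20 = 39/40
P(none) = 1 − 39/40 = 1/40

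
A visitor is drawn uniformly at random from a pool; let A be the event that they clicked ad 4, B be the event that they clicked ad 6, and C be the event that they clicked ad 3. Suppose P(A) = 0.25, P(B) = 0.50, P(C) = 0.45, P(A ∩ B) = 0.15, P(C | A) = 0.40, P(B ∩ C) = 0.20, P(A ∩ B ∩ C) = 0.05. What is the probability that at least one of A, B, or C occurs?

P(A ∩ C) = P(A)·P(C|A) = 0.25 × 0.40 = 0.10
P(A ∪ B ∪ C) = 0.25 + 0.50 + 0.45 − 0.15 − 0.10 − 0.20 + 0.05 = 0.80

0.80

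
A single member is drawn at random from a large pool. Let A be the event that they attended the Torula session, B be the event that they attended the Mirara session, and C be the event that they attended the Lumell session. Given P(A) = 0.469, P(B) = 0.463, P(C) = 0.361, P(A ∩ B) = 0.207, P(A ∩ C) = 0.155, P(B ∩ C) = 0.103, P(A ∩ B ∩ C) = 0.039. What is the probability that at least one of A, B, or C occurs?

P(A ∪ B ∪ C) = 0.469 + 0.463 + 0.361 − 0.207 − 0.155 − 0.103 + 0.039 = 0.867

0.867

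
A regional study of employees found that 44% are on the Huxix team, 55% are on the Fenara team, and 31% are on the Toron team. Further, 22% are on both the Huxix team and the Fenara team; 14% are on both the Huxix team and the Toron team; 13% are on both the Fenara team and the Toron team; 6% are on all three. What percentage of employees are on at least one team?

87%

P(≥1) = 44 + 55 + 31 − 22 − 14 − 13 + 6 = 87%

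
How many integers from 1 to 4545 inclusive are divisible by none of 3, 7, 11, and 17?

1515 + 649 + 413 + 267 − 216 − 137 − 89 − 59 − 38 − 24 + 19 + 12 + 8 + 3 − 1 = 2322
4545 − 2322 = 2223

2223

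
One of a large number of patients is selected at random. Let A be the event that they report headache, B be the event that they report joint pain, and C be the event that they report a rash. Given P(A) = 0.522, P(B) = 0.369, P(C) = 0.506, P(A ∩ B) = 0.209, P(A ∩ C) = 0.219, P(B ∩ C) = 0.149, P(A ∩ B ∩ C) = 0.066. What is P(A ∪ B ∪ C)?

0.886

P(A ∪ B ∪ C) = 0.522 + 0.369 + 0.506 − 0.209 − 0.219 − 0.149 + 0.066 = 0.886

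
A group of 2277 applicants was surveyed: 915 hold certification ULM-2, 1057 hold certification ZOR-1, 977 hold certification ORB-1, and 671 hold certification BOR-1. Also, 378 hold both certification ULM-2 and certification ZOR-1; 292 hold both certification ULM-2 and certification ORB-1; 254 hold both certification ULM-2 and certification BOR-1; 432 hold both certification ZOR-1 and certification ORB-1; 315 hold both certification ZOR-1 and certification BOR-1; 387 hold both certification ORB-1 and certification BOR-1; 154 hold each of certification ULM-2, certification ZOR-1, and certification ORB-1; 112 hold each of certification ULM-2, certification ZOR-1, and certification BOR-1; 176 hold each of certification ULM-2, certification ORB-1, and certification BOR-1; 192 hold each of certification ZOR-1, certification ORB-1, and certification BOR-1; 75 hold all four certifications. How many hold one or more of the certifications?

2121

N(≥1) = 915 + 1057 + 977 + 671 − 378 − 292 − 254 − 432 − 315 − 387 + 154 + 112 + 176 + 192 − 75 = 2121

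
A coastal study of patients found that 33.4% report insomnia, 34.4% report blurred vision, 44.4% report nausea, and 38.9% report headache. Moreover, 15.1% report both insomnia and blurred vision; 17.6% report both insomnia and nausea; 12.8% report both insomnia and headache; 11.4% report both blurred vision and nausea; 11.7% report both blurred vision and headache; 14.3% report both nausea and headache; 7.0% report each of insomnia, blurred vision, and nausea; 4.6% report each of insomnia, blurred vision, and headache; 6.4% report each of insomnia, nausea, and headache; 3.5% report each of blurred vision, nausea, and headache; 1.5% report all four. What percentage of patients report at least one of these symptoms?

P(at least one) = 33.4 + 34.4 + 44.4 + 38.9 − 15.1 − 17.6 − 12.8 − 11.4 − 11.7 − 14.3 + 7.0 + 4.6 + 6.4 + 3.5 − 1.5 = 88.2%

88.2%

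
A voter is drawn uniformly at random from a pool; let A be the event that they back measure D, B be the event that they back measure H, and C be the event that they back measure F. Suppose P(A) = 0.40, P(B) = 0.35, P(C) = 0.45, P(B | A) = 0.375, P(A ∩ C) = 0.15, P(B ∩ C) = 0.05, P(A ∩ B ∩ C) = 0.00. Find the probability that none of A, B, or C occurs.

0.15

P(A ∩ B) = P(A)·P(B|A) = 0.40 × 0.375 = 0.15
P(A ∪ B ∪ C) = 0.40 + 0.35 + 0.45 − 0.15 − 0.15 − 0.05 + 0.00 = 0.85
P(none) = 1 − 0.85 = 0.15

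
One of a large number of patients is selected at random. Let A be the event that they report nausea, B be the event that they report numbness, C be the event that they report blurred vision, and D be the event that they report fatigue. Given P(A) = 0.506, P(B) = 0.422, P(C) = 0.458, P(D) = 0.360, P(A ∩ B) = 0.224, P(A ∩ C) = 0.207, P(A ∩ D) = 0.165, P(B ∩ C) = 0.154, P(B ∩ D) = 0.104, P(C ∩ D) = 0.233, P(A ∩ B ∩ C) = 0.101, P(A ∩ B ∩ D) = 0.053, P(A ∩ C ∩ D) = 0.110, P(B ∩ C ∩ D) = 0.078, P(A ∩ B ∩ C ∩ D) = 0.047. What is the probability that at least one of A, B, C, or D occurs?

0.954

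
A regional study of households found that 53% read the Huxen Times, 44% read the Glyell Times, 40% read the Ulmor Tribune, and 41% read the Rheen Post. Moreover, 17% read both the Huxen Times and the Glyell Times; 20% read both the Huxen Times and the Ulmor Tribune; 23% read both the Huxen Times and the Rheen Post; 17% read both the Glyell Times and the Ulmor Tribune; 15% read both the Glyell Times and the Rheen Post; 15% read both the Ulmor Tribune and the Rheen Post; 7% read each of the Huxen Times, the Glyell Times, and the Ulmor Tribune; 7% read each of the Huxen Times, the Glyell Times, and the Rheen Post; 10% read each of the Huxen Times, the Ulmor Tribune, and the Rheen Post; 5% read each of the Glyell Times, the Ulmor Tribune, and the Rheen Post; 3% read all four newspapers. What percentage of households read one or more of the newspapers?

97%

P(union) = 53 + 44 + 40 + 41 − 17 − 20 − 23 − 17 − 15 − 15 + 7 + 7 + 10 + 5 − 3 = 97%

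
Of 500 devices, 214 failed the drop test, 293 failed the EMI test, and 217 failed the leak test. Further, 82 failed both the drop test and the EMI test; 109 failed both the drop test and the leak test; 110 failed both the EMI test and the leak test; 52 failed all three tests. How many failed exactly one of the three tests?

278

Using the inclusion–exclusion count for exactly one event:
|exactly one| = 214 + 293 + 217 − 2·82 − 2·109 − 2·110 + 3·52 = 278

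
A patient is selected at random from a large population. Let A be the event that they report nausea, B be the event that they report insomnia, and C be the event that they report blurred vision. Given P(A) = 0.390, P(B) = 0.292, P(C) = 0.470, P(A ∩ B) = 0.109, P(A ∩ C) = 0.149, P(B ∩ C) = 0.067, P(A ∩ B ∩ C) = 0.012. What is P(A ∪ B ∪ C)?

0.839

By inclusion-exclusion,
P(A ∪ B ∪ C) = 0.390 + 0.292 + 0.470 − 0.109 − 0.149 − 0.067 + 0.012 = 0.839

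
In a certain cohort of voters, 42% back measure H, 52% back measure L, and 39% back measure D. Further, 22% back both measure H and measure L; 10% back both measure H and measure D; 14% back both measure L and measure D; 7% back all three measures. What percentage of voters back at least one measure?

94%

P(at least one) = 42 + 52 + 39 − 22 − 10 − 14 + 7 = 94%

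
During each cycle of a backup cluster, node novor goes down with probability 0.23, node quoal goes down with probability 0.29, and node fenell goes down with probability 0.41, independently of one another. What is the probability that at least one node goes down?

P(none) = (1 − 0.23) × (1 − 0.29) × (1 − 0.41) = 0.77 × 0.71 × 0.59 = 0.322553
P(at least one) = 1 − 0.322553 = 0.677447

0.677447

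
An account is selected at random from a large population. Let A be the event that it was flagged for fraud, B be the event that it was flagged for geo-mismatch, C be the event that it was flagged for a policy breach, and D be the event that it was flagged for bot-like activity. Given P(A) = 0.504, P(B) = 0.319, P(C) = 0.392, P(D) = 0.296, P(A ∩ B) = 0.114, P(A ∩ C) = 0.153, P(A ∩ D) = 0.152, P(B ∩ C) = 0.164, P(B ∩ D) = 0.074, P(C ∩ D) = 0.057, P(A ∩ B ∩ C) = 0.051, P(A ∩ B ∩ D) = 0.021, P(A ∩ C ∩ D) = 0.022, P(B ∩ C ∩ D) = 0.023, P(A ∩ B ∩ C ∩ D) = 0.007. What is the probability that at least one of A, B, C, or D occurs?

By inclusion–exclusion:
P(A ∪ B ∪ C ∪ D) = 0.504 + 0.319 + 0.392 + 0.296 − 0.114 − 0.153 − 0.152 − 0.164 − 0.074 − 0.057 + 0.051 + 0.021 + 0.022 + 0.023 − 0.007 = 0.907

0.907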